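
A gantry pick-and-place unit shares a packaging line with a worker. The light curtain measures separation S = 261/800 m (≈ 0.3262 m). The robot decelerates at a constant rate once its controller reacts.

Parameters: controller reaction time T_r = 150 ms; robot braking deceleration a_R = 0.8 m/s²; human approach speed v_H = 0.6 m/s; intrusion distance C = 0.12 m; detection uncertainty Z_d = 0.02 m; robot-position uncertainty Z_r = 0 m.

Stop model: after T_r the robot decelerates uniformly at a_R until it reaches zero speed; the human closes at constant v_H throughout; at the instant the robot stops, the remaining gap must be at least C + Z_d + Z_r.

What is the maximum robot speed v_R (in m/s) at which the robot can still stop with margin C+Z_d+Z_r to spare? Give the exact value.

v_R_max = 1/10 m/s = 0.1000 m/s

collect terms ⇒ (5/8)·v_R² + (9/10)·v_R + (-77/800) = 0
  disc = (9/10)² − 4·(5/8)·(-77/800) = 1681/1600 ; √disc = 41/40
  v_R = (−(9/10) + 41/40) / (2·(5/8)) = 1/10 m/s
check:
T_s = v_R/a_R = (1/10)/(4/5) = 0.1250 s
robot covers v_R·T_r = 0.1000·0.1500 = 0.0150 m before braking
braking distance = 0.1000²/(2·0.8000) = 0.0063 m
human over T_r+T_s: 0.6000·(0.1500+0.1250) = 0.1650 m
C+Z_d+Z_r = 0.1200+0.0200+0.0000 = 0.1400 m
sum ≈ 0.0150+0.0063+0.1650+0.1400 ≈ 0.3262 m = S ✓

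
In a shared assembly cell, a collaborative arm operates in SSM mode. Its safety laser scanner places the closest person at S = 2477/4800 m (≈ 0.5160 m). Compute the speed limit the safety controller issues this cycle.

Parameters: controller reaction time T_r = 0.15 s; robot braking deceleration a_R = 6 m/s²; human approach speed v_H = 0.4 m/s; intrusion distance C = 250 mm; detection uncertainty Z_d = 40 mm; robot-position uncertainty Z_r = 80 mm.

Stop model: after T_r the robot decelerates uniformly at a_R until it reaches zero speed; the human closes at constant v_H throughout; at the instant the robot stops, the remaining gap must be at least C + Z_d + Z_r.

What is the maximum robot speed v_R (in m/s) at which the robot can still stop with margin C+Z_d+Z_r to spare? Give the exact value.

quadratic (1/12)·v² + (13/60)·v + (-413/4800) = 0
  disc = (13/60)² − 4·(1/12)·(-413/4800) = 121/1600 ; √disc = 11/40
  v_R = (−(13/60) + 11/40) / (2·(1/12)) = 7/20 m/s
check:
braking lasts T_s = (7/20)/6 = 0.0583 s
reaction-phase robot travel = 0.3500·0.1500 = 0.0525 m
robot under decel: 0.3500²/(2·6.0000) = 0.0102 m
human over T_r+T_s: 0.4000·(0.1500+0.0583) = 0.0833 m
margins: 0.2500+0.0400+0.0800 = 0.3700 m
sum ≈ 0.0525+0.0102+0.0833+0.3700 ≈ 0.5160 m = S ✓

v_R_max = 7/20 m/s = 0.3500 m/s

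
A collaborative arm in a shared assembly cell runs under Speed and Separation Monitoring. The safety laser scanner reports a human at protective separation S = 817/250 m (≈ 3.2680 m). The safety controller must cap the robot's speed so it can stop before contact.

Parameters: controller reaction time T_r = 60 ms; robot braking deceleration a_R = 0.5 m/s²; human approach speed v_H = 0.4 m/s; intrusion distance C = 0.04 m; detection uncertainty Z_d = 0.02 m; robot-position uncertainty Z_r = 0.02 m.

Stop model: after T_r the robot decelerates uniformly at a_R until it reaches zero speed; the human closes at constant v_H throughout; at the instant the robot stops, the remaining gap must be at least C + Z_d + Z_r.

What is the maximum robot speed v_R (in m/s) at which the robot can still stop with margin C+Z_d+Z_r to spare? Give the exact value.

at the boundary: (1)·v² + (43/50)·v + (-791/250) = 0
  disc = (43/50)² − 4·(1)·(-791/250) = 33489/2500 ; √disc = 183/50
  v_R = (−(43/50) + 183/50) / (2·(1)) = 7/5 m/s
check:
braking lasts T_s = (7/5)/(1/2) = 2.8000 s
robot covers v_R·T_r = 1.4000·0.0600 = 0.0840 m before braking
braking distance = 1.4000²/(2·0.5000) = 1.9600 m
human closes 0.4000·2.8600 = 1.1440 m
residual clearance needed = 0.0400+0.0200+0.0200 = 0.0800 m
sum ≈ 0.0840+1.9600+1.1440+0.0800 ≈ 3.2680 m = S ✓

v_R_max = 7/5 m/s = 1.4000 m/s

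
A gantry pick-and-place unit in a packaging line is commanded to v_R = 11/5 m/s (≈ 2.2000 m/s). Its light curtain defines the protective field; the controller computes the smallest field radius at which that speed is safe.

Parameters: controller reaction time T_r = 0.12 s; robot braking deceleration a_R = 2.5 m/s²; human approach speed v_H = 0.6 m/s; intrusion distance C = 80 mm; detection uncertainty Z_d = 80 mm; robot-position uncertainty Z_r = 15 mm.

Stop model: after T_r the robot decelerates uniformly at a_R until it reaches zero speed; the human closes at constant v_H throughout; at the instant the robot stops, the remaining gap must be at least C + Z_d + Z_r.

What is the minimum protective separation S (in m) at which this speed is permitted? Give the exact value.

T_s = v_R/a_R = (11/5)/(5/2) = 0.8800 s
reaction-phase robot travel = 2.2000·0.1200 = 0.2640 m
robot covers 2.2000·0.8800 − ½·2.5000·0.8800² = 0.9680 m while stopping
person approaches 0.6000·(0.1200+0.8800) = 0.6000 m
C+Z_d+Z_r = 0.0800+0.0800+0.0150 = 0.1750 m
S_min ≈ 0.2640+0.9680+0.6000+0.1750  ⇒  S_min = 2007/1000 m

S_min = 2007/1000 m = 2.0070 m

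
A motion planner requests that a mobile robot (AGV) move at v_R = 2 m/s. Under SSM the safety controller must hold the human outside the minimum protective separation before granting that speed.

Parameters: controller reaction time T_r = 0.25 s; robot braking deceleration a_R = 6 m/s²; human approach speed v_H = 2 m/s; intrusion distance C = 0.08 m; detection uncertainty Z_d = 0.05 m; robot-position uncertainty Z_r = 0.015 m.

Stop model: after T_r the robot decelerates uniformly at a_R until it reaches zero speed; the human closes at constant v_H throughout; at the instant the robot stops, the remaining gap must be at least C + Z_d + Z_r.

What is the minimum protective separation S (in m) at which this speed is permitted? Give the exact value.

T_s = v_R/a_R = 2/6 = 0.3333 s
robot covers v_R·T_r = 2.0000·0.2500 = 0.5000 m before braking
robot under decel: 2.0000²/(2·6.0000) = 0.3333 m
person approaches 2.0000·(0.2500+0.3333) = 1.1667 m
margins: 0.0800+0.0500+0.0150 = 0.1450 m
S_min ≈ 0.5000+0.3333+1.1667+0.1450  ⇒  S_min = 429/200 m

S_min = 429/200 m = 2.1450 m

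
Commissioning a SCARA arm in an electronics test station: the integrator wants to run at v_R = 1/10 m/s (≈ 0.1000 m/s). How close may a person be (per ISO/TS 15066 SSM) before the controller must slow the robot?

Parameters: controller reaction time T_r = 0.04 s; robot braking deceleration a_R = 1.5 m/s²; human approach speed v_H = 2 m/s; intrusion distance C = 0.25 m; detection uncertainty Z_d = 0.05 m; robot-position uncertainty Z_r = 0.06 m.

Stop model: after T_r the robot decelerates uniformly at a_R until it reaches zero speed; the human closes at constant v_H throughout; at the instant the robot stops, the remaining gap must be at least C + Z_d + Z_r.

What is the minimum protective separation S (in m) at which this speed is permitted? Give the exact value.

S_min = 871/1500 m = 0.5807 m

T_s = v_R/a_R = (1/10)/(3/2) = 0.0667 s
robot in T_r: 0.1000·0.0400 = 0.0040 m
braking distance = 0.1000²/(2·1.5000) = 0.0033 m
human closes 2.0000·0.1067 = 0.2133 m
C+Z_d+Z_r = 0.2500+0.0500+0.0600 = 0.3600 m
S_min ≈ 0.0040+0.0033+0.2133+0.3600  ⇒  S_min = 871/1500 m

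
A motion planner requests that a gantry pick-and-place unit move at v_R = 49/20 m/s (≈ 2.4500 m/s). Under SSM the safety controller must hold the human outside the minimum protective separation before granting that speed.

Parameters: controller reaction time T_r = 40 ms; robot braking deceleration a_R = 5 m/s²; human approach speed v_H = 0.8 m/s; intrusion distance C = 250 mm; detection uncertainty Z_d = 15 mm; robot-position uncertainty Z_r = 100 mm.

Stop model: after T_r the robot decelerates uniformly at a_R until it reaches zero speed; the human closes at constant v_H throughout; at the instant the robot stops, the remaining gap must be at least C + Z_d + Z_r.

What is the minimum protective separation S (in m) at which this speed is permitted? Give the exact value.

S_min = 5949/4000 m = 1.4872 m

stop time T_s = (49/20)/5 = 0.4900 s
reaction-phase robot travel = 2.4500·0.0400 = 0.0980 m
braking distance = 2.4500²/(2·5.0000) = 0.6002 m
human closes 0.8000·0.5300 = 0.4240 m
margins: 0.2500+0.0150+0.1000 = 0.3650 m
S_min ≈ 0.0980+0.6002+0.4240+0.3650  ⇒  S_min = 5949/4000 m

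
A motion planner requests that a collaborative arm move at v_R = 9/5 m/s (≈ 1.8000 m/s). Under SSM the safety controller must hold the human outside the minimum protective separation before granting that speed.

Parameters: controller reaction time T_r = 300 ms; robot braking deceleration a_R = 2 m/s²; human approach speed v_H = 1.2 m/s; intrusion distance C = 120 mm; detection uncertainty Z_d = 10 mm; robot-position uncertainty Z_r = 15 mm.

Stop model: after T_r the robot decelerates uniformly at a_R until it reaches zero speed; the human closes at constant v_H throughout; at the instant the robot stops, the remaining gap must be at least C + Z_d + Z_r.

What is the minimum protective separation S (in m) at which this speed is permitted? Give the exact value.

T_s = v_R/a_R = (9/5)/2 = 0.9000 s
reaction-phase robot travel = 1.8000·0.3000 = 0.5400 m
braking distance = 1.8000²/(2·2.0000) = 0.8100 m
person approaches 1.2000·(0.3000+0.9000) = 1.4400 m
margins: 0.1200+0.0100+0.0150 = 0.1450 m
S_min ≈ 0.5400+0.8100+1.4400+0.1450  ⇒  S_min = 587/200 m

S_min = 587/200 m = 2.9350 m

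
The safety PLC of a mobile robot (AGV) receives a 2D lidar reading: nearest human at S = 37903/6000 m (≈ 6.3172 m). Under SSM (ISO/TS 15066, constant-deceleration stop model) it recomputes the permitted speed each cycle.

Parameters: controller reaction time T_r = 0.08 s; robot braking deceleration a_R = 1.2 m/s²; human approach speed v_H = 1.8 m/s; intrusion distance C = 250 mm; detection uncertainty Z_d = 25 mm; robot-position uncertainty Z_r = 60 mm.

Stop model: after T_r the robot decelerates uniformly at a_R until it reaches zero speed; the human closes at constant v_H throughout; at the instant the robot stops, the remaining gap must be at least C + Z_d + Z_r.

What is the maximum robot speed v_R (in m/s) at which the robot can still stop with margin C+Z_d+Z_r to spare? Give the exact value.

v_R_max = 23/10 m/s = 2.3000 m/s

collect terms ⇒ (5/12)·v_R² + (79/50)·v_R + (-35029/6000) = 0
  disc = (79/50)² − 4·(5/12)·(-35029/6000) = 1100401/90000 ; √disc = 1049/300
  v_R = (−(79/50) + 1049/300) / (2·(5/12)) = 23/10 m/s
check:
braking lasts T_s = (23/10)/(6/5) = 1.9167 s
reaction-phase robot travel = 2.3000·0.0800 = 0.1840 m
robot under decel: 2.3000²/(2·1.2000) = 2.2042 m
human over T_r+T_s: 1.8000·(0.0800+1.9167) = 3.5940 m
residual clearance needed = 0.2500+0.0250+0.0600 = 0.3350 m
sum ≈ 0.1840+2.2042+3.5940+0.3350 ≈ 6.3172 m = S ✓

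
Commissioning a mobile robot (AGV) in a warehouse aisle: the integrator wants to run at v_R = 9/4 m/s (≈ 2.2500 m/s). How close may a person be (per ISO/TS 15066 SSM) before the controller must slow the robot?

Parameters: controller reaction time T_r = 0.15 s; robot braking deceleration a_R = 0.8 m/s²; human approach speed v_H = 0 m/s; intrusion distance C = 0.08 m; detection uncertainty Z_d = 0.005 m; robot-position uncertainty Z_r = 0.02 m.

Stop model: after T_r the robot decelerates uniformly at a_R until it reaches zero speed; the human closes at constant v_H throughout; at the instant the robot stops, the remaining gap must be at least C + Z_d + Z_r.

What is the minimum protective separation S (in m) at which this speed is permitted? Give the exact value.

S_min = 11541/3200 m = 3.6066 m

stop time T_s = (9/4)/(4/5) = 2.8125 s
reaction-phase robot travel = 2.2500·0.1500 = 0.3375 m
robot under decel: 2.2500²/(2·0.8000) = 3.1641 m
human closes 0.0000·2.9625 = 0.0000 m
residual clearance needed = 0.0800+0.0050+0.0200 = 0.1050 m
S_min ≈ 0.3375+3.1641+0.0000+0.1050  ⇒  S_min = 11541/3200 m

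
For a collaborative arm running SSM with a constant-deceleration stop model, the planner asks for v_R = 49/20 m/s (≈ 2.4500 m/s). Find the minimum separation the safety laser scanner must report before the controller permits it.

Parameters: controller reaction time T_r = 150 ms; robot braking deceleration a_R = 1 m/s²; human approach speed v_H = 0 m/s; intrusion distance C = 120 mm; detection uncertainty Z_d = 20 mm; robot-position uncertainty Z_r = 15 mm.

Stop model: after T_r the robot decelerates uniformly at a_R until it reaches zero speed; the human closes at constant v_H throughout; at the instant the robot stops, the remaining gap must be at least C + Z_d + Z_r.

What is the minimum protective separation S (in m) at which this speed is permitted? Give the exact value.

S_min = 2819/800 m = 3.5238 m

stop time T_s = (49/20)/1 = 2.4500 s
robot covers v_R·T_r = 2.4500·0.1500 = 0.3675 m before braking
robot covers 2.4500·2.4500 − ½·1.0000·2.4500² = 3.0013 m while stopping
human closes 0.0000·2.6000 = 0.0000 m
C+Z_d+Z_r = 0.1200+0.0200+0.0150 = 0.1550 m
S_min ≈ 0.3675+3.0013+0.0000+0.1550  ⇒  S_min = 2819/800 m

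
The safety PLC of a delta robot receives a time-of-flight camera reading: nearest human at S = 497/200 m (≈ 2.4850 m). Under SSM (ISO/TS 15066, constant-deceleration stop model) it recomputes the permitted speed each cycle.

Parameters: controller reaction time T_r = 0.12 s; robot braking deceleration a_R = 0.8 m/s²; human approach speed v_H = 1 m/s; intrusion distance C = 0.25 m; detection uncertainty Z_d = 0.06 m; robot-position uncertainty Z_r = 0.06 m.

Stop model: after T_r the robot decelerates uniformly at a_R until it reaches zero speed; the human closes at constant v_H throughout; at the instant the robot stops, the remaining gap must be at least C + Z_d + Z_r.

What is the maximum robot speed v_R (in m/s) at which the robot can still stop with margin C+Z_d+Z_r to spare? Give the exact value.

v_R_max = 1 m/s = 1.0000 m/s

quadratic (5/8)·v² + (137/100)·v + (-399/200) = 0
  disc = (137/100)² − 4·(5/8)·(-399/200) = 17161/2500 ; √disc = 131/50
  v_R = (−(137/100) + 131/50) / (2·(5/8)) = 1 m/s
check:
T_s = v_R/a_R = 1/(4/5) = 1.2500 s
robot covers v_R·T_r = 1.0000·0.1200 = 0.1200 m before braking
robot under decel: 1.0000²/(2·0.8000) = 0.6250 m
human over T_r+T_s: 1.0000·(0.1200+1.2500) = 1.3700 m
residual clearance needed = 0.2500+0.0600+0.0600 = 0.3700 m
sum ≈ 0.1200+0.6250+1.3700+0.3700 ≈ 2.4850 m = S ✓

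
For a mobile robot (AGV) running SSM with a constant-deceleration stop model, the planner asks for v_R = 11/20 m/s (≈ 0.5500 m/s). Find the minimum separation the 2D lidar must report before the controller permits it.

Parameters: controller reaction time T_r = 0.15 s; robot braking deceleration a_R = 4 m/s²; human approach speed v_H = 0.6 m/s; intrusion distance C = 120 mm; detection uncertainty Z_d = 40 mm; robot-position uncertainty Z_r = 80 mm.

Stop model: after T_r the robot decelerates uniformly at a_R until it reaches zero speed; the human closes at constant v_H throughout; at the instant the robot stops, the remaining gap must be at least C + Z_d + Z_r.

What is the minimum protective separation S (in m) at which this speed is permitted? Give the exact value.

braking lasts T_s = (11/20)/4 = 0.1375 s
robot in T_r: 0.5500·0.1500 = 0.0825 m
robot covers 0.5500·0.1375 − ½·4.0000·0.1375² = 0.0378 m while stopping
person approaches 0.6000·(0.1500+0.1375) = 0.1725 m
C+Z_d+Z_r = 0.1200+0.0400+0.0800 = 0.2400 m
S_min ≈ 0.0825+0.0378+0.1725+0.2400  ⇒  S_min = 341/640 m

S_min = 341/640 m = 0.5328 m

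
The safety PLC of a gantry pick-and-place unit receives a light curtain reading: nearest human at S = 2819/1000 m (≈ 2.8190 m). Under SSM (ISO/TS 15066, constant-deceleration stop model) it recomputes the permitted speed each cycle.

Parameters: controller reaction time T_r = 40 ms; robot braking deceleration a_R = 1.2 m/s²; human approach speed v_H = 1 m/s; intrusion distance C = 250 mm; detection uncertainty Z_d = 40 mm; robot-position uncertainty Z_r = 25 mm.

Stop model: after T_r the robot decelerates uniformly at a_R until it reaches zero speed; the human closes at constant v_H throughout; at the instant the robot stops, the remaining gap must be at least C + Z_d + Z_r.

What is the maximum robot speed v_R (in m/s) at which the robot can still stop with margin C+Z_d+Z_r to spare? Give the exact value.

collect terms ⇒ (5/12)·v_R² + (131/150)·v_R + (-308/125) = 0
  disc = (131/150)² − 4·(5/12)·(-308/125) = 109561/22500 ; √disc = 331/150
  v_R = (−(131/150) + 331/150) / (2·(5/12)) = 8/5 m/s
check:
T_s = v_R/a_R = (8/5)/(6/5) = 1.3333 s
reaction-phase robot travel = 1.6000·0.0400 = 0.0640 m
braking distance = 1.6000²/(2·1.2000) = 1.0667 m
human over T_r+T_s: 1.0000·(0.0400+1.3333) = 1.3733 m
C+Z_d+Z_r = 0.2500+0.0400+0.0250 = 0.3150 m
sum ≈ 0.0640+1.0667+1.3733+0.3150 ≈ 2.8190 m = S ✓

v_R_max = 8/5 m/s = 1.6000 m/s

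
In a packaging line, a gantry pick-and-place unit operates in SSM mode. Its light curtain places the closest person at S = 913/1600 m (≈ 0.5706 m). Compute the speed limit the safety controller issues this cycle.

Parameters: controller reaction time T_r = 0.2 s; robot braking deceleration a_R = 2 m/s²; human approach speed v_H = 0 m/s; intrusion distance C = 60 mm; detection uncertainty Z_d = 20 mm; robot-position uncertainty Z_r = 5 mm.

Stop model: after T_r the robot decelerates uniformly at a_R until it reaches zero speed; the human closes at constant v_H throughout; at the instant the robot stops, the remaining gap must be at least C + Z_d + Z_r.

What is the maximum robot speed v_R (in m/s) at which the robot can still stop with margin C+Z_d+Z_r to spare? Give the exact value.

collect terms ⇒ (1/4)·v_R² + (1/5)·v_R + (-777/1600) = 0
  disc = (1/5)² − 4·(1/4)·(-777/1600) = 841/1600 ; √disc = 29/40
  v_R = (−(1/5) + 29/40) / (2·(1/4)) = 21/20 m/s
check:
stop time T_s = (21/20)/2 = 0.5250 s
robot in T_r: 1.0500·0.2000 = 0.2100 m
robot covers 1.0500·0.5250 − ½·2.0000·0.5250² = 0.2756 m while stopping
human closes 0.0000·0.7250 = 0.0000 m
margins: 0.0600+0.0200+0.0050 = 0.0850 m
sum ≈ 0.2100+0.2756+0.0000+0.0850 ≈ 0.5706 m = S ✓

v_R_max = 21/20 m/s = 1.0500 m/s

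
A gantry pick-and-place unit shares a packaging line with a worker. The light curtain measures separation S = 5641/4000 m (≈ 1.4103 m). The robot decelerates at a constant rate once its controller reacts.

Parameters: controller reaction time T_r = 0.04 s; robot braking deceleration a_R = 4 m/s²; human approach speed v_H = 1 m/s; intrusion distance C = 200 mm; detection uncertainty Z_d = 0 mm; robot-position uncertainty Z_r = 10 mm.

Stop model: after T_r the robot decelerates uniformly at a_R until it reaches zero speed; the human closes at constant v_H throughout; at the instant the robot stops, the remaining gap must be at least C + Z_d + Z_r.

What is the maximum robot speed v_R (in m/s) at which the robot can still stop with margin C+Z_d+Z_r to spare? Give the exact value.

quadratic (1/8)·v² + (29/100)·v + (-4641/4000) = 0
  disc = (29/100)² − 4·(1/8)·(-4641/4000) = 26569/40000 ; √disc = 163/200
  v_R = (−(29/100) + 163/200) / (2·(1/8)) = 21/10 m/s
check:
T_s = v_R/a_R = (21/10)/4 = 0.5250 s
robot covers v_R·T_r = 2.1000·0.0400 = 0.0840 m before braking
robot covers 2.1000·0.5250 − ½·4.0000·0.5250² = 0.5513 m while stopping
person approaches 1.0000·(0.0400+0.5250) = 0.5650 m
C+Z_d+Z_r = 0.2000+0.0000+0.0100 = 0.2100 m
sum ≈ 0.0840+0.5513+0.5650+0.2100 ≈ 1.4103 m = S ✓

v_R_max = 21/10 m/s = 2.1000 m/s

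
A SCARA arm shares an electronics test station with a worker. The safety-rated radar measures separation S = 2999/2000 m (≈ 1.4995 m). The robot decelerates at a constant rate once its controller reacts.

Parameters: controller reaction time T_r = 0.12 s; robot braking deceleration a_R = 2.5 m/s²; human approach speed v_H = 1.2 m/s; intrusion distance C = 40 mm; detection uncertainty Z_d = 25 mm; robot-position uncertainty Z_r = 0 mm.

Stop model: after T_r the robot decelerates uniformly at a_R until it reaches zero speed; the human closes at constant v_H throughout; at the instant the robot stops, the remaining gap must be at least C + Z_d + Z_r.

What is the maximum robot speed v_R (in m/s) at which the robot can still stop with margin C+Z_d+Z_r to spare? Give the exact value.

quadratic (1/5)·v² + (3/5)·v + (-2581/2000) = 0
  disc = (3/5)² − 4·(1/5)·(-2581/2000) = 3481/2500 ; √disc = 59/50
  v_R = (−(3/5) + 59/50) / (2·(1/5)) = 29/20 m/s
check:
stop time T_s = (29/20)/(5/2) = 0.5800 s
robot in T_r: 1.4500·0.1200 = 0.1740 m
robot covers 1.4500·0.5800 − ½·2.5000·0.5800² = 0.4205 m while stopping
human closes 1.2000·0.7000 = 0.8400 m
margins: 0.0400+0.0250+0.0000 = 0.0650 m
sum ≈ 0.1740+0.4205+0.8400+0.0650 ≈ 1.4995 m = S ✓

v_R_max = 29/20 m/s = 1.4500 m/s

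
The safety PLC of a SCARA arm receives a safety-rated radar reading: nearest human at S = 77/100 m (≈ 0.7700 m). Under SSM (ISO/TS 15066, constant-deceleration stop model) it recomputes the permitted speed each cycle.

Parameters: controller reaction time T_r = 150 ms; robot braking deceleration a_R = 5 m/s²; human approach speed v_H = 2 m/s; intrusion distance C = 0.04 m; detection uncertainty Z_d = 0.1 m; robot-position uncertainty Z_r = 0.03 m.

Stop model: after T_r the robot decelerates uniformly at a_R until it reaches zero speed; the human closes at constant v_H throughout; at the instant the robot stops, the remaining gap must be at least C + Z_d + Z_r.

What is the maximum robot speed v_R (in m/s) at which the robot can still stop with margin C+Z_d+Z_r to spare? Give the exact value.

at the boundary: (1/10)·v² + (11/20)·v + (-3/10) = 0
  disc = (11/20)² − 4·(1/10)·(-3/10) = 169/400 ; √disc = 13/20
  v_R = (−(11/20) + 13/20) / (2·(1/10)) = 1/2 m/s
check:
stop time T_s = (1/2)/5 = 0.1000 s
robot in T_r: 0.5000·0.1500 = 0.0750 m
braking distance = 0.5000²/(2·5.0000) = 0.0250 m
person approaches 2.0000·(0.1500+0.1000) = 0.5000 m
residual clearance needed = 0.0400+0.1000+0.0300 = 0.1700 m
sum ≈ 0.0750+0.0250+0.5000+0.1700 ≈ 0.7700 m = S ✓

v_R_max = 1/2 m/s = 0.5000 m/s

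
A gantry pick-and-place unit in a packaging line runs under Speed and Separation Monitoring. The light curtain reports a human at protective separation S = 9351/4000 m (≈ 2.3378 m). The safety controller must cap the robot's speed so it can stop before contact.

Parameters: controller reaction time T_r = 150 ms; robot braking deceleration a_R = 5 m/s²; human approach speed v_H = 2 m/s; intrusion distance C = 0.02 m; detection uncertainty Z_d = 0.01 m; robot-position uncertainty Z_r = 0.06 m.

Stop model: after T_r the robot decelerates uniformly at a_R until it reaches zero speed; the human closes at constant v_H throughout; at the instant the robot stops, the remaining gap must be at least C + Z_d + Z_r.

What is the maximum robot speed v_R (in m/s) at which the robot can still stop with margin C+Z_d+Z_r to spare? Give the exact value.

collect terms ⇒ (1/10)·v_R² + (11/20)·v_R + (-7791/4000) = 0
  disc = (11/20)² − 4·(1/10)·(-7791/4000) = 676/625 ; √disc = 26/25
  v_R = (−(11/20) + 26/25) / (2·(1/10)) = 49/20 m/s
check:
stop time T_s = (49/20)/5 = 0.4900 s
robot covers v_R·T_r = 2.4500·0.1500 = 0.3675 m before braking
robot under decel: 2.4500²/(2·5.0000) = 0.6002 m
human over T_r+T_s: 2.0000·(0.1500+0.4900) = 1.2800 m
C+Z_d+Z_r = 0.0200+0.0100+0.0600 = 0.0900 m
sum ≈ 0.3675+0.6002+1.2800+0.0900 ≈ 2.3378 m = S ✓

v_R_max = 49/20 m/s = 2.4500 m/s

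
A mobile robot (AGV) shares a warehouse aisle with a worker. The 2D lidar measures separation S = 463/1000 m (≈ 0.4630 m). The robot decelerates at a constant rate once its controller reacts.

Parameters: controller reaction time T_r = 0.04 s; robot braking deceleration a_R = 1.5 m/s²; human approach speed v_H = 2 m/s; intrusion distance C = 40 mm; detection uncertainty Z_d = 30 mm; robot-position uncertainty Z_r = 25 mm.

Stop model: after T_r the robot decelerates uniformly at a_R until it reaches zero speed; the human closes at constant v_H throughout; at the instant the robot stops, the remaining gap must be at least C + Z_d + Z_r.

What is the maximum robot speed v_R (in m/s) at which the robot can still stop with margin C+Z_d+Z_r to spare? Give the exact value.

v_R_max = 1/5 m/s = 0.2000 m/s

quadratic (1/3)·v² + (103/75)·v + (-36/125) = 0
  disc = (103/75)² − 4·(1/3)·(-36/125) = 12769/5625 ; √disc = 113/75
  v_R = (−(103/75) + 113/75) / (2·(1/3)) = 1/5 m/s
check:
T_s = v_R/a_R = (1/5)/(3/2) = 0.1333 s
reaction-phase robot travel = 0.2000·0.0400 = 0.0080 m
braking distance = 0.2000²/(2·1.5000) = 0.0133 m
human over T_r+T_s: 2.0000·(0.0400+0.1333) = 0.3467 m
residual clearance needed = 0.0400+0.0300+0.0250 = 0.0950 m
sum ≈ 0.0080+0.0133+0.3467+0.0950 ≈ 0.4630 m = S ✓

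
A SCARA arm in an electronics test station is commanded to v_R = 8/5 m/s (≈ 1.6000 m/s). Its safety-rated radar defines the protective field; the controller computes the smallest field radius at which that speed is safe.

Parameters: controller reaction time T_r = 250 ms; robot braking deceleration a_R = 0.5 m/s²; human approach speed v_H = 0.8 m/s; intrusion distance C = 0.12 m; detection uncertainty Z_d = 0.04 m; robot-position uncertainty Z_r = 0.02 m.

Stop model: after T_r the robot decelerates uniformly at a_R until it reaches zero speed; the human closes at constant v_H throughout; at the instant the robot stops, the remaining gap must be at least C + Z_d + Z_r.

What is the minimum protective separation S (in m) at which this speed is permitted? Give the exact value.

S_min = 59/10 m = 5.9000 m

braking lasts T_s = (8/5)/(1/2) = 3.2000 s
robot in T_r: 1.6000·0.2500 = 0.4000 m
braking distance = 1.6000²/(2·0.5000) = 2.5600 m
human closes 0.8000·3.4500 = 2.7600 m
residual clearance needed = 0.1200+0.0400+0.0200 = 0.1800 m
S_min ≈ 0.4000+2.5600+2.7600+0.1800  ⇒  S_min = 59/10 m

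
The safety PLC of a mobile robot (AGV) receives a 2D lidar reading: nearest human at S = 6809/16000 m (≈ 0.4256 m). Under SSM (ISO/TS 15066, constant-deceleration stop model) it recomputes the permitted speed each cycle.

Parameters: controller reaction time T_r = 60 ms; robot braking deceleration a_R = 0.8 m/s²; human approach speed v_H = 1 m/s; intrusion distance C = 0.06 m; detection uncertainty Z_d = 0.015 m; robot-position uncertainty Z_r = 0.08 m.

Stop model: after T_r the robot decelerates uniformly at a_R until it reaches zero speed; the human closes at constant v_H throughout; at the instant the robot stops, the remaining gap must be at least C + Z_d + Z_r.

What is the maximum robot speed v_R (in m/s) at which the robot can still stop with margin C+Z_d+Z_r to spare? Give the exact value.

quadratic (5/8)·v² + (131/100)·v + (-3369/16000) = 0
  disc = (131/100)² − 4·(5/8)·(-3369/16000) = 358801/160000 ; √disc = 599/400
  v_R = (−(131/100) + 599/400) / (2·(5/8)) = 3/20 m/s
check:
T_s = v_R/a_R = (3/20)/(4/5) = 0.1875 s
robot covers v_R·T_r = 0.1500·0.0600 = 0.0090 m before braking
robot covers 0.1500·0.1875 − ½·0.8000·0.1875² = 0.0141 m while stopping
human closes 1.0000·0.2475 = 0.2475 m
residual clearance needed = 0.0600+0.0150+0.0800 = 0.1550 m
sum ≈ 0.0090+0.0141+0.2475+0.1550 ≈ 0.4256 m = S ✓

v_R_max = 3/20 m/s = 0.1500 m/s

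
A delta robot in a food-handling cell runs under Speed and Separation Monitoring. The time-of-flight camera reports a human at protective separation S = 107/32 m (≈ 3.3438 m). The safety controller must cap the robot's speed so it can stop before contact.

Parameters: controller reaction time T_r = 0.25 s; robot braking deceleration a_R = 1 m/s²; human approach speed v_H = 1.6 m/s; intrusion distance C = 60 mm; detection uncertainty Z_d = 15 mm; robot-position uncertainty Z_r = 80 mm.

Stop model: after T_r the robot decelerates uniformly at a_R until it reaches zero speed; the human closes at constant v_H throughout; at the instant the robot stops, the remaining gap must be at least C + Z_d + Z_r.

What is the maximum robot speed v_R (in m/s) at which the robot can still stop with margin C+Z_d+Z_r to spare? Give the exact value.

at the boundary: (1/2)·v² + (37/20)·v + (-2231/800) = 0
  disc = (37/20)² − 4·(1/2)·(-2231/800) = 9 ; √disc = 3
  v_R = (−(37/20) + 3) / (2·(1/2)) = 23/20 m/s
check:
braking lasts T_s = (23/20)/1 = 1.1500 s
robot covers v_R·T_r = 1.1500·0.2500 = 0.2875 m before braking
robot under decel: 1.1500²/(2·1.0000) = 0.6613 m
person approaches 1.6000·(0.2500+1.1500) = 2.2400 m
residual clearance needed = 0.0600+0.0150+0.0800 = 0.1550 m
sum ≈ 0.2875+0.6613+2.2400+0.1550 ≈ 3.3438 m = S ✓

v_R_max = 23/20 m/s = 1.1500 m/s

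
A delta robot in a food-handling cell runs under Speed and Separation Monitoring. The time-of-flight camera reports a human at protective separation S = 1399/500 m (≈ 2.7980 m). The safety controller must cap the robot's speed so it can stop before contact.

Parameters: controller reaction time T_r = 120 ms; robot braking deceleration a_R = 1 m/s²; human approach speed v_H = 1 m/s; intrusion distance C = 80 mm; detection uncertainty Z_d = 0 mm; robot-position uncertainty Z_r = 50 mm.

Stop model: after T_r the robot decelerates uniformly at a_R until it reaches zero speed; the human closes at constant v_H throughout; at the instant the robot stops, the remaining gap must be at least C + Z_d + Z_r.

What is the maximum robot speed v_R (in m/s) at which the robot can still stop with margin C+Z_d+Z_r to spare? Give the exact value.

quadratic (1/2)·v² + (28/25)·v + (-637/250) = 0
  disc = (28/25)² − 4·(1/2)·(-637/250) = 3969/625 ; √disc = 63/25
  v_R = (−(28/25) + 63/25) / (2·(1/2)) = 7/5 m/s
check:
T_s = v_R/a_R = (7/5)/1 = 1.4000 s
robot covers v_R·T_r = 1.4000·0.1200 = 0.1680 m before braking
robot under decel: 1.4000²/(2·1.0000) = 0.9800 m
human closes 1.0000·1.5200 = 1.5200 m
C+Z_d+Z_r = 0.0800+0.0000+0.0500 = 0.1300 m
sum ≈ 0.1680+0.9800+1.5200+0.1300 ≈ 2.7980 m = S ✓

v_R_max = 7/5 m/s = 1.4000 m/s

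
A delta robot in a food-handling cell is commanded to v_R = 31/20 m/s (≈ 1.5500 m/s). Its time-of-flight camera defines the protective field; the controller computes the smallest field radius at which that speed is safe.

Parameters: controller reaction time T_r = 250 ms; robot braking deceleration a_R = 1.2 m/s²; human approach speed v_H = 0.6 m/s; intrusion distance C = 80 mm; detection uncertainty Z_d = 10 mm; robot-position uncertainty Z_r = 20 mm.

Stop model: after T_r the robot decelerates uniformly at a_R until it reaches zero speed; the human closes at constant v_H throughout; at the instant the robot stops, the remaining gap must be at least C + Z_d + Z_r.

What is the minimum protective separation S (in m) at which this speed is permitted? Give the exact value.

stop time T_s = (31/20)/(6/5) = 1.2917 s
robot covers v_R·T_r = 1.5500·0.2500 = 0.3875 m before braking
braking distance = 1.5500²/(2·1.2000) = 1.0010 m
person approaches 0.6000·(0.2500+1.2917) = 0.9250 m
C+Z_d+Z_r = 0.0800+0.0100+0.0200 = 0.1100 m
S_min ≈ 0.3875+1.0010+0.9250+0.1100  ⇒  S_min = 11633/4800 m

S_min = 11633/4800 m = 2.4235 m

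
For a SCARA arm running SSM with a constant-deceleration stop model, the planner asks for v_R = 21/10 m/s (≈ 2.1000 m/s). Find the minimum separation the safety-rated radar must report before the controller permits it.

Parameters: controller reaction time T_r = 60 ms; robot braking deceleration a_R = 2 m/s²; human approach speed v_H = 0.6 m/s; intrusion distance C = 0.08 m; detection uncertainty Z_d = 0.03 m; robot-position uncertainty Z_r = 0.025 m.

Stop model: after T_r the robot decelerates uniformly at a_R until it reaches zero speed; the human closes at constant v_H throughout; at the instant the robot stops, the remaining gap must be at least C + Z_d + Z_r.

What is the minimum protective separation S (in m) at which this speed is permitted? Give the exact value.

braking lasts T_s = (21/10)/2 = 1.0500 s
reaction-phase robot travel = 2.1000·0.0600 = 0.1260 m
robot covers 2.1000·1.0500 − ½·2.0000·1.0500² = 1.1025 m while stopping
human over T_r+T_s: 0.6000·(0.0600+1.0500) = 0.6660 m
margins: 0.0800+0.0300+0.0250 = 0.1350 m
S_min ≈ 0.1260+1.1025+0.6660+0.1350  ⇒  S_min = 4059/2000 m

S_min = 4059/2000 m = 2.0295 m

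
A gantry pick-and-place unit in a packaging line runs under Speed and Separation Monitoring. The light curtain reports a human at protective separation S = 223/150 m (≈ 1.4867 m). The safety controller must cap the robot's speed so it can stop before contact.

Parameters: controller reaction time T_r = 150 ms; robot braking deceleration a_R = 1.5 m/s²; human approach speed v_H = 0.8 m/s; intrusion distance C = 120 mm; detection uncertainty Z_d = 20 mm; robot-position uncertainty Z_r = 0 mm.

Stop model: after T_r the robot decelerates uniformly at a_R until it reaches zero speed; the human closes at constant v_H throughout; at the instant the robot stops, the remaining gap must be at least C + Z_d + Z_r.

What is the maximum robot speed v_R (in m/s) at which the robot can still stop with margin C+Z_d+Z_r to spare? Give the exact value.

v_R_max = 23/20 m/s = 1.1500 m/s

quadratic (1/3)·v² + (41/60)·v + (-92/75) = 0
  disc = (41/60)² − 4·(1/3)·(-92/75) = 841/400 ; √disc = 29/20
  v_R = (−(41/60) + 29/20) / (2·(1/3)) = 23/20 m/s
check:
T_s = v_R/a_R = (23/20)/(3/2) = 0.7667 s
robot covers v_R·T_r = 1.1500·0.1500 = 0.1725 m before braking
braking distance = 1.1500²/(2·1.5000) = 0.4408 m
human closes 0.8000·0.9167 = 0.7333 m
residual clearance needed = 0.1200+0.0200+0.0000 = 0.1400 m
sum ≈ 0.1725+0.4408+0.7333+0.1400 ≈ 1.4867 m = S ✓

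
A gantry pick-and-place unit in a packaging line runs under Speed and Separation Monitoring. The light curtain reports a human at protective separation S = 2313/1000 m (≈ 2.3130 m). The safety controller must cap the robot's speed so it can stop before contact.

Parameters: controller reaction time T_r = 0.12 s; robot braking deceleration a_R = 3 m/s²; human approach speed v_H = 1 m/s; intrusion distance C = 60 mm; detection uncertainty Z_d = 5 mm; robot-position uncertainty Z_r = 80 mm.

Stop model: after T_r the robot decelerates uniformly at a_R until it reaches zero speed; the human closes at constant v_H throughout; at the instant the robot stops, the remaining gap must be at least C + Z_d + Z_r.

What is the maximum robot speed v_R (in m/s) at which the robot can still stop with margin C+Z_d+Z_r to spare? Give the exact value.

collect terms ⇒ (1/6)·v_R² + (34/75)·v_R + (-256/125) = 0
  disc = (34/75)² − 4·(1/6)·(-256/125) = 8836/5625 ; √disc = 94/75
  v_R = (−(34/75) + 94/75) / (2·(1/6)) = 12/5 m/s
check:
stop time T_s = (12/5)/3 = 0.8000 s
robot in T_r: 2.4000·0.1200 = 0.2880 m
braking distance = 2.4000²/(2·3.0000) = 0.9600 m
person approaches 1.0000·(0.1200+0.8000) = 0.9200 m
margins: 0.0600+0.0050+0.0800 = 0.1450 m
sum ≈ 0.2880+0.9600+0.9200+0.1450 ≈ 2.3130 m = S ✓

v_R_max = 12/5 m/s = 2.4000 m/s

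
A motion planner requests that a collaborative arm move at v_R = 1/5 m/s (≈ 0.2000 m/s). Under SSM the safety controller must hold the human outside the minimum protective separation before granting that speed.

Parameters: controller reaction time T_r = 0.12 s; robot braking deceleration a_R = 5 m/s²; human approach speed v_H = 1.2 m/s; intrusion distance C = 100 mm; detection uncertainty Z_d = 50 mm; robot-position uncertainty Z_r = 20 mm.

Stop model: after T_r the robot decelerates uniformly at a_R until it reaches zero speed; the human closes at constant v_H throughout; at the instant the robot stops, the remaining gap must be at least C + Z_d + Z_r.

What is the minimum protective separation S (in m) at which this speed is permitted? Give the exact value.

S_min = 39/100 m = 0.3900 m

braking lasts T_s = (1/5)/5 = 0.0400 s
reaction-phase robot travel = 0.2000·0.1200 = 0.0240 m
braking distance = 0.2000²/(2·5.0000) = 0.0040 m
human over T_r+T_s: 1.2000·(0.1200+0.0400) = 0.1920 m
residual clearance needed = 0.1000+0.0500+0.0200 = 0.1700 m
S_min ≈ 0.0240+0.0040+0.1920+0.1700  ⇒  S_min = 39/100 m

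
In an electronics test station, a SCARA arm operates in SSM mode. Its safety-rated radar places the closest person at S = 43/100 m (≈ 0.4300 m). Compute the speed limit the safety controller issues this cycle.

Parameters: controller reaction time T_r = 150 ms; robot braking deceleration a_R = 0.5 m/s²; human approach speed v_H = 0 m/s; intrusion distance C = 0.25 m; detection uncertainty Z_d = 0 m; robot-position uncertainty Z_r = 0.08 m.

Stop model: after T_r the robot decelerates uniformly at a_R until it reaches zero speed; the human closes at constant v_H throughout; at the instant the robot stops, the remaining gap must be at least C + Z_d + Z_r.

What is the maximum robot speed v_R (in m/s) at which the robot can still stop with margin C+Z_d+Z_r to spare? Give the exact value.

v_R_max = 1/4 m/s = 0.2500 m/s

collect terms ⇒ (1)·v_R² + (3/20)·v_R + (-1/10) = 0
  disc = (3/20)² − 4·(1)·(-1/10) = 169/400 ; √disc = 13/20
  v_R = (−(3/20) + 13/20) / (2·(1)) = 1/4 m/s
check:
braking lasts T_s = (1/4)/(1/2) = 0.5000 s
reaction-phase robot travel = 0.2500·0.1500 = 0.0375 m
robot under decel: 0.2500²/(2·0.5000) = 0.0625 m
human over T_r+T_s: 0.0000·(0.1500+0.5000) = 0.0000 m
C+Z_d+Z_r = 0.2500+0.0000+0.0800 = 0.3300 m
sum ≈ 0.0375+0.0625+0.0000+0.3300 ≈ 0.4300 m = S ✓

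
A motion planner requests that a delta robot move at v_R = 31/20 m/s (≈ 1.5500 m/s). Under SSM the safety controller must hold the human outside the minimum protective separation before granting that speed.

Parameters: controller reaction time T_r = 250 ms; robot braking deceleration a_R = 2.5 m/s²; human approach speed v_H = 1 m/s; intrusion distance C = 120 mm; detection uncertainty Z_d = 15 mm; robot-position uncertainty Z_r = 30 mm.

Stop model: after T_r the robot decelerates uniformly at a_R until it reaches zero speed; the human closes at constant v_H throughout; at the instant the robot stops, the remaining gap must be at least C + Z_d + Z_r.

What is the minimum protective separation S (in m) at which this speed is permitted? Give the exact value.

braking lasts T_s = (31/20)/(5/2) = 0.6200 s
reaction-phase robot travel = 1.5500·0.2500 = 0.3875 m
robot under decel: 1.5500²/(2·2.5000) = 0.4805 m
person approaches 1.0000·(0.2500+0.6200) = 0.8700 m
residual clearance needed = 0.1200+0.0150+0.0300 = 0.1650 m
S_min ≈ 0.3875+0.4805+0.8700+0.1650  ⇒  S_min = 1903/1000 m

S_min = 1903/1000 m = 1.9030 m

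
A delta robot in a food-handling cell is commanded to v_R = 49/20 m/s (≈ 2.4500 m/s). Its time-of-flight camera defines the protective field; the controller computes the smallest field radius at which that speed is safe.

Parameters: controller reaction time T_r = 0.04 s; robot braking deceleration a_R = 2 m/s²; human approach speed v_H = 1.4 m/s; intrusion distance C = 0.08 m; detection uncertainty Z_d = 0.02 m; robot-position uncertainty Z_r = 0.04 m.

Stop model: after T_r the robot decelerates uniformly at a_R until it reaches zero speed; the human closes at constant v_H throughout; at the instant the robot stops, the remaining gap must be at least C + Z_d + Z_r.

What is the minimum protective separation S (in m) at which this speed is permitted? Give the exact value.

S_min = 28077/8000 m = 3.5096 m

T_s = v_R/a_R = (49/20)/2 = 1.2250 s
robot covers v_R·T_r = 2.4500·0.0400 = 0.0980 m before braking
braking distance = 2.4500²/(2·2.0000) = 1.5006 m
human over T_r+T_s: 1.4000·(0.0400+1.2250) = 1.7710 m
residual clearance needed = 0.0800+0.0200+0.0400 = 0.1400 m
S_min ≈ 0.0980+1.5006+1.7710+0.1400  ⇒  S_min = 28077/8000 m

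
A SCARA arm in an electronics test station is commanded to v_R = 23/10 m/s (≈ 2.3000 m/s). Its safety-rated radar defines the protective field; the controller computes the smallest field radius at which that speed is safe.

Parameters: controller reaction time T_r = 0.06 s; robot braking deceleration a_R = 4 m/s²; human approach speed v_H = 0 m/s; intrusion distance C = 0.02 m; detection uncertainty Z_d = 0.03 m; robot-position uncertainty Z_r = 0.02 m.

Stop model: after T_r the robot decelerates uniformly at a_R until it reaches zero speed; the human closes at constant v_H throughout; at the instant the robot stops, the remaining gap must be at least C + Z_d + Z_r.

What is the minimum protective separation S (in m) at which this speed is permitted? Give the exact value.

T_s = v_R/a_R = (23/10)/4 = 0.5750 s
reaction-phase robot travel = 2.3000·0.0600 = 0.1380 m
robot under decel: 2.3000²/(2·4.0000) = 0.6613 m
human closes 0.0000·0.6350 = 0.0000 m
C+Z_d+Z_r = 0.0200+0.0300+0.0200 = 0.0700 m
S_min ≈ 0.1380+0.6613+0.0000+0.0700  ⇒  S_min = 3477/4000 m

S_min = 3477/4000 m = 0.8692 m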